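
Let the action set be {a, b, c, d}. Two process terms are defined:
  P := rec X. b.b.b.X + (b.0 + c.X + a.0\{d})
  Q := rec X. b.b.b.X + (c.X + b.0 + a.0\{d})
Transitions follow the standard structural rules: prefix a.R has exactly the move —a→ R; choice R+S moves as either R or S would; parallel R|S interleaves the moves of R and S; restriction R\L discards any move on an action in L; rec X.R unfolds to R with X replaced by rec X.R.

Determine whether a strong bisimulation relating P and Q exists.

Reachable graph of P (5 states):
  m0 = rec X. b.b.b.X + (b.0 + c.X + a.0\{d}) :: =a=> m1, =b=> m2, =b=> m3, =c=> m0
  m1 = 0\{d} :: (no moves)
  m2 = 0 :: (no moves)
  m3 = b.b.(rec X. b.b.b.X + (b.0 + c.X + a.0\{d})) :: =b=> m4
  m4 = b.(rec X. b.b.b.X + (b.0 + c.X + a.0\{d})) :: =b=> m0
Reachable graph of Q (5 states):
  n0 = rec X. b.b.b.X + (c.X + b.0 + a.0\{d}) :: =a=> n1, =b=> n2, =b=> n3, =c=> n0
  n1 = 0\{d} :: (no moves)
  n2 = 0 :: (no moves)
  n3 = b.b.(rec X. b.b.b.X + (c.X + b.0 + a.0\{d})) :: =b=> n4
  n4 = b.(rec X. b.b.b.X + (c.X + b.0 + a.0\{d})) :: =b=> n0
Coarsest stable partition (strong bisimilarity classes):
  B0 = {m0, n0}
  B1 = {m1, m2, n1, n2}
  B2 = {m3, n3}
  B3 = {m4, n4}
m0 ∈ B0, n0 ∈ B0 → same block

P ~ Q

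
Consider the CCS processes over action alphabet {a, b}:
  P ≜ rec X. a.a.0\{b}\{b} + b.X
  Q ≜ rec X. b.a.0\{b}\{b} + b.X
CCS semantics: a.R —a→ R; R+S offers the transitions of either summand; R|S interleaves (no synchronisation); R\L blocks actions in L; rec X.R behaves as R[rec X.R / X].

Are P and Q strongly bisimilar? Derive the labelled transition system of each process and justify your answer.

P's transition system — 3 states:
  s0 = rec X. a.a.0\{b}\{b} + b.X has moves --a--▸ s1, --b--▸ s0
  s1 = a.0\{b}\{b} has moves --a--▸ s2
  s2 = 0\{b}\{b} has moves ∅
Q's transition system — 3 states:
  t0 = rec X. b.a.0\{b}\{b} + b.X has moves --b--▸ t0, --b--▸ t1
  t1 = a.0\{b}\{b} has moves --a--▸ t2
  t2 = 0\{b}\{b} has moves ∅
Coarsest stable partition (strong bisimilarity classes):
  B0 = {s0}
  B1 = {s1, t1}
  B2 = {s2, t2}
  B3 = {t0}
s0 ∈ B0, t0 ∈ B3 → different blocks

NO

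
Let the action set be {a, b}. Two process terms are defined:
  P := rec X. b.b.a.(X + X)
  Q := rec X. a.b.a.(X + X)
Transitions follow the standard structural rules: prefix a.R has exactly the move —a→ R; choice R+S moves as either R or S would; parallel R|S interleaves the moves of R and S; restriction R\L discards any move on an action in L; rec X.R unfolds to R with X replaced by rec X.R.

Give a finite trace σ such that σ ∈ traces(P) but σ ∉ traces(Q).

Reachable graph of P (4 states):
  u0 = rec X. b.b.a.(X + X) | —b→ u1
  u1 = b.a.((rec X. b.b.a.(X + X)) + (rec X. b.b.a.(X + X))) | —b→ u2
  u2 = a.((rec X. b.b.a.(X + X)) + (rec X. b.b.a.(X + X))) | —a→ u3
  u3 = (rec X. b.b.a.(X + X)) + (rec X. b.b.a.(X + X)) | —b→ u1
Reachable graph of Q (4 states):
  v0 = rec X. a.b.a.(X + X) | —a→ v1
  v1 = b.a.((rec X. a.b.a.(X + X)) + (rec X. a.b.a.(X + X))) | —b→ v2
  v2 = a.((rec X. a.b.a.(X + X)) + (rec X. a.b.a.(X + X))) | —a→ v3
  v3 = (rec X. a.b.a.(X + X)) + (rec X. a.b.a.(X + X)) | —a→ v1
Trace ⟨b⟩ through P, begin at {u0}:
  [1] b ⇒ {u1}
  P completes σ.
Trace ⟨b⟩ through Q, begin at {v0}:
  [1] b ⇒ ∅  — Q cannot continue

b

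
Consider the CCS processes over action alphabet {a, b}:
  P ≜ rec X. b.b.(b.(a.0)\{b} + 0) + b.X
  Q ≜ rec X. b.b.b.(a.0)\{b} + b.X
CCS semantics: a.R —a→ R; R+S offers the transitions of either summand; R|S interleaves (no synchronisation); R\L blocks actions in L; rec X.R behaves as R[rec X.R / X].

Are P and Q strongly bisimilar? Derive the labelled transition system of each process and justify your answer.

YES

LTS(P): 5 reachable states
  m0 = rec X. b.b.(b.(a.0)\{b} + 0) + b.X → ··b··> m0, ··b··> m1
  m1 = b.(b.(a.0)\{b} + 0) → ··b··> m2
  m2 = b.(a.0)\{b} + 0 → ··b··> m3
  m3 = (a.0)\{b} → ··a··> m4
  m4 = 0\{b} → (no moves)
LTS(Q): 5 reachable states
  n0 = rec X. b.b.b.(a.0)\{b} + b.X → ··b··> n0, ··b··> n1
  n1 = b.b.(a.0)\{b} → ··b··> n2
  n2 = b.(a.0)\{b} → ··b··> n3
  n3 = (a.0)\{b} → ··a··> n4
  n4 = 0\{b} → (no moves)
Partition-refinement fixed point:
  B0 = {m0, n0}
  B1 = {m1, n1}
  B2 = {m2, n2}
  B3 = {m3, n3}
  B4 = {m4, n4}
m0 ∈ B0, n0 ∈ B0 → same block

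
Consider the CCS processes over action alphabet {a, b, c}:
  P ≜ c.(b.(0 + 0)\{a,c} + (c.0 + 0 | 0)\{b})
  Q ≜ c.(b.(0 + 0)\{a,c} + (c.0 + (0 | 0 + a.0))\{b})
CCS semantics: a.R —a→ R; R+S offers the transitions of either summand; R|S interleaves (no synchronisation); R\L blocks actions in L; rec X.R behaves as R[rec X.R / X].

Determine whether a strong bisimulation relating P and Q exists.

Reachable graph of P (4 states):
  m0 = c.(b.(0 + 0)\{a,c} + (c.0 + 0 | 0)\{b}) → ··c··> m1
  m1 = b.(0 + 0)\{a,c} + (c.0 + 0 | 0)\{b} → ··b··> m2, ··c··> m3
  m2 = (0 + 0)\{a,c} → ·
  m3 = 0\{b} → ·
Reachable graph of Q (4 states):
  n0 = c.(b.(0 + 0)\{a,c} + (c.0 + (0 | 0 + a.0))\{b}) → ··c··> n1
  n1 = b.(0 + 0)\{a,c} + (c.0 + (0 | 0 + a.0))\{b} → ··a··> n2, ··b··> n3, ··c··> n2
  n2 = 0\{b} → ·
  n3 = (0 + 0)\{a,c} → ·
Partition-refinement fixed point:
  B0 = {m0}
  B1 = {m1}
  B2 = {m2, m3, n2, n3}
  B3 = {n0}
  B4 = {n1}
m0 ∈ B0, n0 ∈ B3 → different blocks

NO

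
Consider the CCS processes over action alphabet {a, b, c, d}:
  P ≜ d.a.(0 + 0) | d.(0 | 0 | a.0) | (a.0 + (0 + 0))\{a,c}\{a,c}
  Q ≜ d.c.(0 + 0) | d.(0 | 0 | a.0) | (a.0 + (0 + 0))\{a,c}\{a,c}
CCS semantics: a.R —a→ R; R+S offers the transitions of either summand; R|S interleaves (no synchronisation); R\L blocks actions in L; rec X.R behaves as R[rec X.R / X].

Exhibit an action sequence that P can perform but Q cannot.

P's transition system — 9 states:
  u0 = d.a.(0 + 0) | d.(0 | 0 | a.0) | (a.0 + (0 + 0))\{a,c}\{a,c} ⊢ --d--▸ u1, --d--▸ u2
  u1 = a.(0 + 0) | d.(0 | 0 | a.0) | (a.0 + (0 + 0))\{a,c}\{a,c} ⊢ --a--▸ u3, --d--▸ u4
  u2 = d.a.(0 + 0) | (0 | 0 | a.0) | (a.0 + (0 + 0))\{a,c}\{a,c} ⊢ --a--▸ u5, --d--▸ u4
  u3 = (0 + 0) | d.(0 | 0 | a.0) | (a.0 + (0 + 0))\{a,c}\{a,c} ⊢ --d--▸ u6
  u4 = a.(0 + 0) | (0 | 0 | a.0) | (a.0 + (0 + 0))\{a,c}\{a,c} ⊢ --a--▸ u6, --a--▸ u7
  u5 = d.a.(0 + 0) | (0 | 0 | 0) | (a.0 + (0 + 0))\{a,c}\{a,c} ⊢ --d--▸ u7
  u6 = (0 + 0) | (0 | 0 | a.0) | (a.0 + (0 + 0))\{a,c}\{a,c} ⊢ --a--▸ u8
  u7 = a.(0 + 0) | (0 | 0 | 0) | (a.0 + (0 + 0))\{a,c}\{a,c} ⊢ --a--▸ u8
  u8 = (0 + 0) | (0 | 0 | 0) | (a.0 + (0 + 0))\{a,c}\{a,c} ⊢ ·
Q's transition system — 9 states:
  v0 = d.c.(0 + 0) | d.(0 | 0 | a.0) | (a.0 + (0 + 0))\{a,c}\{a,c} ⊢ --d--▸ v1, --d--▸ v2
  v1 = c.(0 + 0) | d.(0 | 0 | a.0) | (a.0 + (0 + 0))\{a,c}\{a,c} ⊢ --c--▸ v3, --d--▸ v4
  v2 = d.c.(0 + 0) | (0 | 0 | a.0) | (a.0 + (0 + 0))\{a,c}\{a,c} ⊢ --a--▸ v5, --d--▸ v4
  v3 = (0 + 0) | d.(0 | 0 | a.0) | (a.0 + (0 + 0))\{a,c}\{a,c} ⊢ --d--▸ v6
  v4 = c.(0 + 0) | (0 | 0 | a.0) | (a.0 + (0 + 0))\{a,c}\{a,c} ⊢ --a--▸ v7, --c--▸ v6
  v5 = d.c.(0 + 0) | (0 | 0 | 0) | (a.0 + (0 + 0))\{a,c}\{a,c} ⊢ --d--▸ v7
  v6 = (0 + 0) | (0 | 0 | a.0) | (a.0 + (0 + 0))\{a,c}\{a,c} ⊢ --a--▸ v8
  v7 = c.(0 + 0) | (0 | 0 | 0) | (a.0 + (0 + 0))\{a,c}\{a,c} ⊢ --c--▸ v8
  v8 = (0 + 0) | (0 | 0 | 0) | (a.0 + (0 + 0))\{a,c}\{a,c} ⊢ ·
Executing dada from P (initial set {u0}):
  after d @ step 1: {u1, u2}
  after a @ step 2: {u3, u5}
  after d @ step 3: {u6, u7}
  after a @ step 4: {u8}
  — P admits the full trace.
Executing dada from Q (initial set {v0}):
  after d @ step 1: {v1, v2}
  after a @ step 2: {v5}
  after d @ step 3: {v7}
  after a @ step 4: no successor for Q

dada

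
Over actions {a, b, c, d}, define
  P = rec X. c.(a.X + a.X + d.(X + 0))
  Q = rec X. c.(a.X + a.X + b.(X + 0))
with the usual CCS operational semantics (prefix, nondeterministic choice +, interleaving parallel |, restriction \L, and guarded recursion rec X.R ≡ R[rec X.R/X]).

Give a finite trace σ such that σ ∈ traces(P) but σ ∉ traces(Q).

cd

LTS(P): 3 reachable states
  m0 = rec X. c.(a.X + a.X + d.(X + 0)) | --c--▸ m1
  m1 = a.(rec X. c.(a.X + a.X + d.(X + 0))) + a.(rec X. c.(a.X + a.X + d.(X + 0))) + d.((rec X. c.(a.X + a.X + d.(X + 0))) + 0) | --a--▸ m0, --d--▸ m2
  m2 = (rec X. c.(a.X + a.X + d.(X + 0))) + 0 | --c--▸ m1
LTS(Q): 3 reachable states
  n0 = rec X. c.(a.X + a.X + b.(X + 0)) | --c--▸ n1
  n1 = a.(rec X. c.(a.X + a.X + b.(X + 0))) + a.(rec X. c.(a.X + a.X + b.(X + 0))) + b.((rec X. c.(a.X + a.X + b.(X + 0))) + 0) | --a--▸ n0, --b--▸ n2
  n2 = (rec X. c.(a.X + a.X + b.(X + 0))) + 0 | --c--▸ n1
Executing cd from P (initial set {m0}):
  step 1 (c): {m1}
  step 2 (d): {m2}
  ✓ P
Executing cd from Q (initial set {n0}):
  step 1 (c): {n1}
  step 2 (d): ∅ (Q stuck)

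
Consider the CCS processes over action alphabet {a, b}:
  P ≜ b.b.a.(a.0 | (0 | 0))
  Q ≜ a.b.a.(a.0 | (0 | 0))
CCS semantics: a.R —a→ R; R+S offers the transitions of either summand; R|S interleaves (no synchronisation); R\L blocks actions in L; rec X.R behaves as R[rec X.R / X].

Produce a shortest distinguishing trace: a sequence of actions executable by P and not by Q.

b

LTS(P): 5 reachable states
  s0 = b.b.a.(a.0 | (0 | 0)) :: -b-> s1
  s1 = b.a.(a.0 | (0 | 0)) :: -b-> s2
  s2 = a.(a.0 | (0 | 0)) :: -a-> s3
  s3 = a.0 | (0 | 0) :: -a-> s4
  s4 = 0 | (0 | 0) :: stopped
LTS(Q): 5 reachable states
  t0 = a.b.a.(a.0 | (0 | 0)) :: -a-> t1
  t1 = b.a.(a.0 | (0 | 0)) :: -b-> t2
  t2 = a.(a.0 | (0 | 0)) :: -a-> t3
  t3 = a.0 | (0 | 0) :: -a-> t4
  t4 = 0 | (0 | 0) :: stopped
Executing b from P (initial set {s0}):
  after b @ step 1: {s1}
  — P admits the full trace.
Executing b from Q (initial set {t0}):
  after b @ step 1: ∅  — Q cannot continue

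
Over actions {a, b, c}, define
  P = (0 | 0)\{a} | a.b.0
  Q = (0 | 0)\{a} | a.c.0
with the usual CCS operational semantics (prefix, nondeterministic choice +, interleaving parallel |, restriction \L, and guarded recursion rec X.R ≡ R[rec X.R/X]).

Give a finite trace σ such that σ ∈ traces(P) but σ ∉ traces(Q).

ab

Reachable graph of P (3 states):
  m0 = (0 | 0)\{a} | a.b.0 ⊢ =a=> m1
  m1 = (0 | 0)\{a} | b.0 ⊢ =b=> m2
  m2 = (0 | 0)\{a} | 0 ⊢ ∅
Reachable graph of Q (3 states):
  n0 = (0 | 0)\{a} | a.c.0 ⊢ =a=> n1
  n1 = (0 | 0)\{a} | c.0 ⊢ =c=> n2
  n2 = (0 | 0)\{a} | 0 ⊢ ∅
Trace ⟨ab⟩ through P, begin at {m0}:
  after a @ step 1: {m1}
  after b @ step 2: {m2}
  P completes σ.
Trace ⟨ab⟩ through Q, begin at {n0}:
  after a @ step 1: {n1}
  after b @ step 2: no successor for Q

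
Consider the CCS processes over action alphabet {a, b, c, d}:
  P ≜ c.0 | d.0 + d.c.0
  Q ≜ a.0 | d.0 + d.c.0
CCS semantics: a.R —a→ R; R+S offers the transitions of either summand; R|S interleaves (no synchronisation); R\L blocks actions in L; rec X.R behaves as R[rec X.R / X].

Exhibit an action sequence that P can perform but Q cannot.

c

Reachable graph of P (6 states):
  u0 = c.0 | d.0 + d.c.0 has moves -c-> u1, -d-> u2, -d-> u3
  u1 = 0 | d.0 has moves -d-> u4
  u2 = c.0 has moves -c-> u5
  u3 = c.0 | 0 has moves -c-> u4
  u4 = 0 | 0 has moves ∅
  u5 = 0 has moves ∅
Reachable graph of Q (6 states):
  v0 = a.0 | d.0 + d.c.0 has moves -a-> v1, -d-> v2, -d-> v3
  v1 = 0 | d.0 has moves -d-> v4
  v2 = a.0 | 0 has moves -a-> v4
  v3 = c.0 has moves -c-> v5
  v4 = 0 | 0 has moves ∅
  v5 = 0 has moves ∅
Run σ = ⟨c⟩ on P: start {u0}
  [1] c ⇒ {u1}
  ✓ P
Run σ = ⟨c⟩ on Q: start {v0}
  [1] c ⇒ no successor for Q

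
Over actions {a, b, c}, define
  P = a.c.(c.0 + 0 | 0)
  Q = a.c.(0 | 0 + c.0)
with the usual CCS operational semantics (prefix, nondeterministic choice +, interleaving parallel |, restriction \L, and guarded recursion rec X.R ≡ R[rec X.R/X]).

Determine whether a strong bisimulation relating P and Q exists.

LTS(P): 4 reachable states
  u0 = a.c.(c.0 + 0 | 0) ⊢ ··a··> u1
  u1 = c.(c.0 + 0 | 0) ⊢ ··c··> u2
  u2 = c.0 + 0 | 0 ⊢ ··c··> u3
  u3 = 0 ⊢ deadlocked
LTS(Q): 4 reachable states
  v0 = a.c.(0 | 0 + c.0) ⊢ ··a··> v1
  v1 = c.(0 | 0 + c.0) ⊢ ··c··> v2
  v2 = 0 | 0 + c.0 ⊢ ··c··> v3
  v3 = 0 ⊢ deadlocked
Partition-refinement fixed point:
  B0 = {u0, v0}
  B1 = {u1, v1}
  B2 = {u2, v2}
  B3 = {u3, v3}
u0 ∈ B0, v0 ∈ B0 → same block

YES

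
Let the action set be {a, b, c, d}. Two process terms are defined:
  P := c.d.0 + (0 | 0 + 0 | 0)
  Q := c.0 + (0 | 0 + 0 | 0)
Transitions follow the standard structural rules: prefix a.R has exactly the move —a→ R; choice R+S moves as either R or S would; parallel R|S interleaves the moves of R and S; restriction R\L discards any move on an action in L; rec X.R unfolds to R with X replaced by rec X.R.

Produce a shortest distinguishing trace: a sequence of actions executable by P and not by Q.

LTS(P): 3 reachable states
  s0 = c.d.0 + (0 | 0 + 0 | 0) → -c-> s1
  s1 = d.0 → -d-> s2
  s2 = 0 → deadlocked
LTS(Q): 2 reachable states
  t0 = c.0 + (0 | 0 + 0 | 0) → -c-> t1
  t1 = 0 → deadlocked
Run σ = ⟨cd⟩ on P: start {s0}
  step 1 (c): {s1}
  step 2 (d): {s2}
  P completes σ.
Run σ = ⟨cd⟩ on Q: start {t0}
  step 1 (c): {t1}
  step 2 (d): ∅ (Q stuck)

cd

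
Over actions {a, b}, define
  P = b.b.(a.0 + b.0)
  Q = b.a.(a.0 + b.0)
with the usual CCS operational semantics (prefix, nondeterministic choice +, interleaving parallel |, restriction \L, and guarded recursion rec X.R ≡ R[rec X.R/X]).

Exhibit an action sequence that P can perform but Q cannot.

LTS(P): 4 reachable states
  p0 = b.b.(a.0 + b.0) ⊢ -b-> p1
  p1 = b.(a.0 + b.0) ⊢ -b-> p2
  p2 = a.0 + b.0 ⊢ -a-> p3, -b-> p3
  p3 = 0 ⊢ ·
LTS(Q): 4 reachable states
  q0 = b.a.(a.0 + b.0) ⊢ -b-> q1
  q1 = a.(a.0 + b.0) ⊢ -a-> q2
  q2 = a.0 + b.0 ⊢ -a-> q3, -b-> q3
  q3 = 0 ⊢ ·
Run σ = ⟨bb⟩ on P: start {p0}
  after b @ step 1: {p1}
  after b @ step 2: {p2}
  P completes σ.
Run σ = ⟨bb⟩ on Q: start {q0}
  after b @ step 1: {q1}
  after b @ step 2: ∅ (Q stuck)

bb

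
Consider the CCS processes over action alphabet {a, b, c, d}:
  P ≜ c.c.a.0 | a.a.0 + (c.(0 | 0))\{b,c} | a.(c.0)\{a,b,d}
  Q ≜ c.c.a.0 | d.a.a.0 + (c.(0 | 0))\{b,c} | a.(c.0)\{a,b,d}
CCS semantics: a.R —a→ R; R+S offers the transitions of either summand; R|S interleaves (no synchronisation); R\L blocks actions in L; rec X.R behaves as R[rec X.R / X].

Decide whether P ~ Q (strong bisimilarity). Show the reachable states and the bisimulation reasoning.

not bisimilar

LTS(P): 14 reachable states
  u0 = c.c.a.0 | a.a.0 + (c.(0 | 0))\{b,c} | a.(c.0)\{a,b,d} → -a-> u1, -a-> u2, -c-> u3
  u1 = (c.(0 | 0))\{b,c} | (c.0)\{a,b,d} → -c-> u4
  u2 = c.c.a.0 | a.0 → -a-> u5, -c-> u6
  u3 = c.a.0 | a.a.0 → -a-> u6, -c-> u7
  u4 = (c.(0 | 0))\{b,c} | 0\{a,b,d} → deadlocked
  u5 = c.c.a.0 | 0 → -c-> u8
  u6 = c.a.0 | a.0 → -a-> u8, -c-> u9
  u7 = a.0 | a.a.0 → -a-> u10, -a-> u9
  u8 = c.a.0 | 0 → -c-> u11
  u9 = a.0 | a.0 → -a-> u11, -a-> u12
  u10 = 0 | a.a.0 → -a-> u12
  u11 = a.0 | 0 → -a-> u13
  u12 = 0 | a.0 → -a-> u13
  u13 = 0 | 0 → deadlocked
LTS(Q): 18 reachable states
  v0 = c.c.a.0 | d.a.a.0 + (c.(0 | 0))\{b,c} | a.(c.0)\{a,b,d} → -a-> v1, -c-> v2, -d-> v3
  v1 = (c.(0 | 0))\{b,c} | (c.0)\{a,b,d} → -c-> v4
  v2 = c.a.0 | d.a.a.0 → -c-> v5, -d-> v6
  v3 = c.c.a.0 | a.a.0 → -a-> v7, -c-> v6
  v4 = (c.(0 | 0))\{b,c} | 0\{a,b,d} → deadlocked
  v5 = a.0 | d.a.a.0 → -a-> v8, -d-> v9
  v6 = c.a.0 | a.a.0 → -a-> v10, -c-> v9
  v7 = c.c.a.0 | a.0 → -a-> v11, -c-> v10
  v8 = 0 | d.a.a.0 → -d-> v12
  v9 = a.0 | a.a.0 → -a-> v12, -a-> v13
  v10 = c.a.0 | a.0 → -a-> v14, -c-> v13
  v11 = c.c.a.0 | 0 → -c-> v14
  v12 = 0 | a.a.0 → -a-> v15
  v13 = a.0 | a.0 → -a-> v15, -a-> v16
  v14 = c.a.0 | 0 → -c-> v16
  v15 = 0 | a.0 → -a-> v17
  v16 = a.0 | 0 → -a-> v17
  v17 = 0 | 0 → deadlocked
Partition-refinement fixed point:
  B0 = {u0}
  B1 = {u2, v7}
  B2 = {u6, v10}
  B3 = {u10, u9, v12, v13}
  B4 = {u11, u12, v15, v16}
  B5 = {u13, u4, v17, v4}
  B6 = {u8, v14}
  B7 = {u5, v11}
  B8 = {u3, v6}
  B9 = {u7, v9}
  B10 = {u1, v1}
  B11 = {v0}
  B12 = {v2}
  B13 = {v5}
  B14 = {v8}
  B15 = {v3}
u0 ∈ B0, v0 ∈ B11 → different blocks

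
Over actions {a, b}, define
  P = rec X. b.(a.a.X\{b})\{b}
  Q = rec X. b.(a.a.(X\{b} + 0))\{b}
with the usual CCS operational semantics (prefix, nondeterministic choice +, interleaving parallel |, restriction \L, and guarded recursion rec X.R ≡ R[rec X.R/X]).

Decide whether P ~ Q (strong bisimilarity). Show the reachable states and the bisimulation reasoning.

P's transition system — 4 states:
  u0 = rec X. b.(a.a.X\{b})\{b} ⊢ --b--▸ u1
  u1 = (a.a.(rec X. b.(a.a.X\{b})\{b})\{b})\{b} ⊢ --a--▸ u2
  u2 = (a.(rec X. b.(a.a.X\{b})\{b})\{b})\{b} ⊢ --a--▸ u3
  u3 = (rec X. b.(a.a.X\{b})\{b})\{b}\{b} ⊢ ∅
Q's transition system — 4 states:
  v0 = rec X. b.(a.a.(X\{b} + 0))\{b} ⊢ --b--▸ v1
  v1 = (a.a.((rec X. b.(a.a.(X\{b} + 0))\{b})\{b} + 0))\{b} ⊢ --a--▸ v2
  v2 = (a.((rec X. b.(a.a.(X\{b} + 0))\{b})\{b} + 0))\{b} ⊢ --a--▸ v3
  v3 = ((rec X. b.(a.a.(X\{b} + 0))\{b})\{b} + 0)\{b} ⊢ ∅
Partition-refinement fixed point:
  B0 = {u0, v0}
  B1 = {u1, v1}
  B2 = {u2, v2}
  B3 = {u3, v3}
u0 ∈ B0, v0 ∈ B0 → same block

YES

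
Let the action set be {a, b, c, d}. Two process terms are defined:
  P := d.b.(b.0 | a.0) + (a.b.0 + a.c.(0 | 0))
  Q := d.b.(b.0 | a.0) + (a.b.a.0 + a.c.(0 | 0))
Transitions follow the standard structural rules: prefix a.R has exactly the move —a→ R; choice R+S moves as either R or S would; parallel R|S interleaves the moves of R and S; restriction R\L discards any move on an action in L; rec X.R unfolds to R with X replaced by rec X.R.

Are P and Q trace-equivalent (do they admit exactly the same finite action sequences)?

trace-distinct — witness ⟨aba⟩

Reachable graph of P (9 states):
  s0 = d.b.(b.0 | a.0) + (a.b.0 + a.c.(0 | 0)) ⊢ --a--▸ s1, --a--▸ s2, --d--▸ s3
  s1 = b.0 ⊢ --b--▸ s4
  s2 = c.(0 | 0) ⊢ --c--▸ s5
  s3 = b.(b.0 | a.0) ⊢ --b--▸ s6
  s4 = 0 ⊢ (no moves)
  s5 = 0 | 0 ⊢ (no moves)
  s6 = b.0 | a.0 ⊢ --a--▸ s7, --b--▸ s8
  s7 = b.0 | 0 ⊢ --b--▸ s5
  s8 = 0 | a.0 ⊢ --a--▸ s5
Reachable graph of Q (10 states):
  t0 = d.b.(b.0 | a.0) + (a.b.a.0 + a.c.(0 | 0)) ⊢ --a--▸ t1, --a--▸ t2, --d--▸ t3
  t1 = b.a.0 ⊢ --b--▸ t4
  t2 = c.(0 | 0) ⊢ --c--▸ t5
  t3 = b.(b.0 | a.0) ⊢ --b--▸ t6
  t4 = a.0 ⊢ --a--▸ t7
  t5 = 0 | 0 ⊢ (no moves)
  t6 = b.0 | a.0 ⊢ --a--▸ t8, --b--▸ t9
  t7 = 0 ⊢ (no moves)
  t8 = b.0 | 0 ⊢ --b--▸ t5
  t9 = 0 | a.0 ⊢ --a--▸ t5
Trace ⟨aba⟩ through Q, begin at {t0}:
  [1] a ⇒ {t1, t2}
  [2] b ⇒ {t4}
  [3] a ⇒ {t7}
  ✓ Q
Trace ⟨aba⟩ through P, begin at {s0}:
  [1] a ⇒ {s1, s2}
  [2] b ⇒ {s4}
  [3] a ⇒ no successor for P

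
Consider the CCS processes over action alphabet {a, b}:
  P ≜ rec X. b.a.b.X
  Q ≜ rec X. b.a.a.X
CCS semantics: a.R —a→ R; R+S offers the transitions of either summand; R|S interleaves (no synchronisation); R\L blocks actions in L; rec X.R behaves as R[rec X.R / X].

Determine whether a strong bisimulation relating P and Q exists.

P ≁ Q

LTS(P): 3 reachable states
  s0 = rec X. b.a.b.X | ··b··> s1
  s1 = a.b.(rec X. b.a.b.X) | ··a··> s2
  s2 = b.(rec X. b.a.b.X) | ··b··> s0
LTS(Q): 3 reachable states
  t0 = rec X. b.a.a.X | ··b··> t1
  t1 = a.a.(rec X. b.a.a.X) | ··a··> t2
  t2 = a.(rec X. b.a.a.X) | ··a··> t0
Bisimilarity quotient blocks:
  B0 = {s0}
  B1 = {s1}
  B2 = {s2}
  B3 = {t0}
  B4 = {t1}
  B5 = {t2}
s0 ∈ B0, t0 ∈ B3 → different blocks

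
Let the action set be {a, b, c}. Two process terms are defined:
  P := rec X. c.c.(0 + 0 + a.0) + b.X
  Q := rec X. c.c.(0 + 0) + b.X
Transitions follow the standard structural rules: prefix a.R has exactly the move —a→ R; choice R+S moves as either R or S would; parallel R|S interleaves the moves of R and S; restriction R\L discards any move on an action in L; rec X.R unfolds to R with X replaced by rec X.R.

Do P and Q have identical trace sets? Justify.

P's transition system — 4 states:
  s0 = rec X. c.c.(0 + 0 + a.0) + b.X :: -b-> s0, -c-> s1
  s1 = c.(0 + 0 + a.0) :: -c-> s2
  s2 = 0 + 0 + a.0 :: -a-> s3
  s3 = 0 :: ∅
Q's transition system — 3 states:
  t0 = rec X. c.c.(0 + 0) + b.X :: -b-> t0, -c-> t1
  t1 = c.(0 + 0) :: -c-> t2
  t2 = 0 + 0 :: ∅
Executing cca from P (initial set {s0}):
  step 1 (c): {s1}
  step 2 (c): {s2}
  step 3 (a): {s3}
  — P admits the full trace.
Executing cca from Q (initial set {t0}):
  step 1 (c): {t1}
  step 2 (c): {t2}
  step 3 (a): no successor for Q

trace-distinct — witness ⟨cca⟩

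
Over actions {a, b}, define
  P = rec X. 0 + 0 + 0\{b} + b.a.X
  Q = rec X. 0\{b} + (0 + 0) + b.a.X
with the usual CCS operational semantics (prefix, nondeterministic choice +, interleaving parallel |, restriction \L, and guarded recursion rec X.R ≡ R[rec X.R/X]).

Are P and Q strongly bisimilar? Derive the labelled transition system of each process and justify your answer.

P's transition system — 2 states:
  u0 = rec X. 0 + 0 + 0\{b} + b.a.X ⊢ -b-> u1
  u1 = a.(rec X. 0 + 0 + 0\{b} + b.a.X) ⊢ -a-> u0
Q's transition system — 2 states:
  v0 = rec X. 0\{b} + (0 + 0) + b.a.X ⊢ -b-> v1
  v1 = a.(rec X. 0\{b} + (0 + 0) + b.a.X) ⊢ -a-> v0
Coarsest stable partition (strong bisimilarity classes):
  B0 = {u0, v0}
  B1 = {u1, v1}
u0 ∈ B0, v0 ∈ B0 → same block

P ~ Q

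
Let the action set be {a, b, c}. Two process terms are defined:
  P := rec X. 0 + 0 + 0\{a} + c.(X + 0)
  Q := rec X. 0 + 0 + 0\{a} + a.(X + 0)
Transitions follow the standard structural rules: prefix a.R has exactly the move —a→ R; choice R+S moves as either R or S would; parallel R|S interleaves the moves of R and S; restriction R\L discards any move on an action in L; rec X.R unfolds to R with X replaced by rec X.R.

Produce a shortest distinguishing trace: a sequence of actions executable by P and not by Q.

Reachable graph of P (2 states):
  m0 = rec X. 0 + 0 + 0\{a} + c.(X + 0) → —c→ m1
  m1 = (rec X. 0 + 0 + 0\{a} + c.(X + 0)) + 0 → —c→ m1
Reachable graph of Q (2 states):
  n0 = rec X. 0 + 0 + 0\{a} + a.(X + 0) → —a→ n1
  n1 = (rec X. 0 + 0 + 0\{a} + a.(X + 0)) + 0 → —a→ n1
Executing c from P (initial set {m0}):
  after c @ step 1: {m1}
  — P admits the full trace.
Executing c from Q (initial set {n0}):
  after c @ step 1: ∅ (Q stuck)

c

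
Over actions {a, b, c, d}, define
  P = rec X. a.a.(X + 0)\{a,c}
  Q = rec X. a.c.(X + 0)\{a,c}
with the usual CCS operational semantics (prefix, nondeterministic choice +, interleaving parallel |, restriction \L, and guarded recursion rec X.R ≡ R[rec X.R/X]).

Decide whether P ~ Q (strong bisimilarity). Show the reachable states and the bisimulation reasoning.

P's transition system — 3 states:
  p0 = rec X. a.a.(X + 0)\{a,c} :: =a=> p1
  p1 = a.((rec X. a.a.(X + 0)\{a,c}) + 0)\{a,c} :: =a=> p2
  p2 = ((rec X. a.a.(X + 0)\{a,c}) + 0)\{a,c} :: (no moves)
Q's transition system — 3 states:
  q0 = rec X. a.c.(X + 0)\{a,c} :: =a=> q1
  q1 = c.((rec X. a.c.(X + 0)\{a,c}) + 0)\{a,c} :: =c=> q2
  q2 = ((rec X. a.c.(X + 0)\{a,c}) + 0)\{a,c} :: (no moves)
Bisimilarity quotient blocks:
  B0 = {p0}
  B1 = {p1}
  B2 = {p2, q2}
  B3 = {q0}
  B4 = {q1}
p0 ∈ B0, q0 ∈ B3 → different blocks

not bisimilar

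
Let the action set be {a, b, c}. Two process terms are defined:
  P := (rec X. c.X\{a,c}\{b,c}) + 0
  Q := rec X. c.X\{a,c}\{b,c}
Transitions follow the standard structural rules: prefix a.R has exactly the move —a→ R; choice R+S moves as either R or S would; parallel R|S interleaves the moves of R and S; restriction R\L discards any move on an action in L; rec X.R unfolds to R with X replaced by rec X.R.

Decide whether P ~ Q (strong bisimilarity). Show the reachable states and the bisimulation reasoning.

bisimilar

P's transition system — 2 states:
  m0 = (rec X. c.X\{a,c}\{b,c}) + 0 | =c=> m1
  m1 = (rec X. c.X\{a,c}\{b,c})\{a,c}\{b,c} | deadlocked
Q's transition system — 2 states:
  n0 = rec X. c.X\{a,c}\{b,c} | =c=> n1
  n1 = (rec X. c.X\{a,c}\{b,c})\{a,c}\{b,c} | deadlocked
Bisimilarity quotient blocks:
  B0 = {m0, n0}
  B1 = {m1, n1}
m0 ∈ B0, n0 ∈ B0 → same block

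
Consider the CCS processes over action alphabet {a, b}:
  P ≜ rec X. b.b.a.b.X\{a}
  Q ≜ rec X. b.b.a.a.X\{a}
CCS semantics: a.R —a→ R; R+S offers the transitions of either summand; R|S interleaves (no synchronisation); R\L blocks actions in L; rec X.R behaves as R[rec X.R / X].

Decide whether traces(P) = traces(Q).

Reachable graph of P (7 states):
  m0 = rec X. b.b.a.b.X\{a} ⊢ --b--▸ m1
  m1 = b.a.b.(rec X. b.b.a.b.X\{a})\{a} ⊢ --b--▸ m2
  m2 = a.b.(rec X. b.b.a.b.X\{a})\{a} ⊢ --a--▸ m3
  m3 = b.(rec X. b.b.a.b.X\{a})\{a} ⊢ --b--▸ m4
  m4 = (rec X. b.b.a.b.X\{a})\{a} ⊢ --b--▸ m5
  m5 = (b.a.b.(rec X. b.b.a.b.X\{a})\{a})\{a} ⊢ --b--▸ m6
  m6 = (a.b.(rec X. b.b.a.b.X\{a})\{a})\{a} ⊢ stopped
Reachable graph of Q (7 states):
  n0 = rec X. b.b.a.a.X\{a} ⊢ --b--▸ n1
  n1 = b.a.a.(rec X. b.b.a.a.X\{a})\{a} ⊢ --b--▸ n2
  n2 = a.a.(rec X. b.b.a.a.X\{a})\{a} ⊢ --a--▸ n3
  n3 = a.(rec X. b.b.a.a.X\{a})\{a} ⊢ --a--▸ n4
  n4 = (rec X. b.b.a.a.X\{a})\{a} ⊢ --b--▸ n5
  n5 = (b.a.a.(rec X. b.b.a.a.X\{a})\{a})\{a} ⊢ --b--▸ n6
  n6 = (a.a.(rec X. b.b.a.a.X\{a})\{a})\{a} ⊢ stopped
Trace ⟨bbab⟩ through P, begin at {m0}:
  after b @ step 1: {m1}
  after b @ step 2: {m2}
  after a @ step 3: {m3}
  after b @ step 4: {m4}
  — P admits the full trace.
Trace ⟨bbab⟩ through Q, begin at {n0}:
  after b @ step 1: {n1}
  after b @ step 2: {n2}
  after a @ step 3: {n3}
  after b @ step 4: no successor for Q

NO — witness ⟨bbab⟩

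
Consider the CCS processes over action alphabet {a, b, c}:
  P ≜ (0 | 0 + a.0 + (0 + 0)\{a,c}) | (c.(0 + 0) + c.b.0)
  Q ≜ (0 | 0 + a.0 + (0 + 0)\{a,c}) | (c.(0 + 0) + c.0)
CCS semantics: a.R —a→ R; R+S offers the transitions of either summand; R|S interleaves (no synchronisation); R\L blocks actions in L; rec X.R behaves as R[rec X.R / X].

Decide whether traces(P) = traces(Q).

trace-distinct — witness ⟨cb⟩

LTS(P): 8 reachable states
  p0 = (0 | 0 + a.0 + (0 + 0)\{a,c}) | (c.(0 + 0) + c.b.0) :: --a--▸ p1, --c--▸ p2, --c--▸ p3
  p1 = 0 | (c.(0 + 0) + c.b.0) :: --c--▸ p4, --c--▸ p5
  p2 = (0 | 0 + a.0 + (0 + 0)\{a,c}) | (0 + 0) :: --a--▸ p4
  p3 = (0 | 0 + a.0 + (0 + 0)\{a,c}) | b.0 :: --a--▸ p5, --b--▸ p6
  p4 = 0 | (0 + 0) :: ·
  p5 = 0 | b.0 :: --b--▸ p7
  p6 = (0 | 0 + a.0 + (0 + 0)\{a,c}) | 0 :: --a--▸ p7
  p7 = 0 | 0 :: ·
LTS(Q): 6 reachable states
  q0 = (0 | 0 + a.0 + (0 + 0)\{a,c}) | (c.(0 + 0) + c.0) :: --a--▸ q1, --c--▸ q2, --c--▸ q3
  q1 = 0 | (c.(0 + 0) + c.0) :: --c--▸ q4, --c--▸ q5
  q2 = (0 | 0 + a.0 + (0 + 0)\{a,c}) | (0 + 0) :: --a--▸ q4
  q3 = (0 | 0 + a.0 + (0 + 0)\{a,c}) | 0 :: --a--▸ q5
  q4 = 0 | (0 + 0) :: ·
  q5 = 0 | 0 :: ·
Executing cb from P (initial set {p0}):
  step 1 (c): {p2, p3}
  step 2 (b): {p6}
  ✓ P
Executing cb from Q (initial set {q0}):
  step 1 (c): {q2, q3}
  step 2 (b): ∅ (Q stuck)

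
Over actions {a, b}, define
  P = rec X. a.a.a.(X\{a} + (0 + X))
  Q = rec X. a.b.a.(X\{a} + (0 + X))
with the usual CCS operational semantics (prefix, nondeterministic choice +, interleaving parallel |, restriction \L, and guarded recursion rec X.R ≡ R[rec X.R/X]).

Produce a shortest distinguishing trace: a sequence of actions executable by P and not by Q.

P's transition system — 4 states:
  s0 = rec X. a.a.a.(X\{a} + (0 + X)) → =a=> s1
  s1 = a.a.((rec X. a.a.a.(X\{a} + (0 + X)))\{a} + (0 + (rec X. a.a.a.(X\{a} + (0 + X))))) → =a=> s2
  s2 = a.((rec X. a.a.a.(X\{a} + (0 + X)))\{a} + (0 + (rec X. a.a.a.(X\{a} + (0 + X))))) → =a=> s3
  s3 = (rec X. a.a.a.(X\{a} + (0 + X)))\{a} + (0 + (rec X. a.a.a.(X\{a} + (0 + X)))) → =a=> s1
Q's transition system — 4 states:
  t0 = rec X. a.b.a.(X\{a} + (0 + X)) → =a=> t1
  t1 = b.a.((rec X. a.b.a.(X\{a} + (0 + X)))\{a} + (0 + (rec X. a.b.a.(X\{a} + (0 + X))))) → =b=> t2
  t2 = a.((rec X. a.b.a.(X\{a} + (0 + X)))\{a} + (0 + (rec X. a.b.a.(X\{a} + (0 + X))))) → =a=> t3
  t3 = (rec X. a.b.a.(X\{a} + (0 + X)))\{a} + (0 + (rec X. a.b.a.(X\{a} + (0 + X)))) → =a=> t1
Trace ⟨aa⟩ through P, begin at {s0}:
  step 1 (a): {s1}
  step 2 (a): {s2}
  P completes σ.
Trace ⟨aa⟩ through Q, begin at {t0}:
  step 1 (a): {t1}
  step 2 (a): ∅ (Q stuck)

aa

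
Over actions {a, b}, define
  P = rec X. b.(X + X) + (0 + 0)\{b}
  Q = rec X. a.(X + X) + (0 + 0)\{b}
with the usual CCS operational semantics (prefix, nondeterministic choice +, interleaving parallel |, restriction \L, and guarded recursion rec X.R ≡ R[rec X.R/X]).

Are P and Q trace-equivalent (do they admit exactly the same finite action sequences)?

trace-distinct — witness ⟨b⟩

P's transition system — 2 states:
  u0 = rec X. b.(X + X) + (0 + 0)\{b} ⊢ —b→ u1
  u1 = (rec X. b.(X + X) + (0 + 0)\{b}) + (rec X. b.(X + X) + (0 + 0)\{b}) ⊢ —b→ u1
Q's transition system — 2 states:
  v0 = rec X. a.(X + X) + (0 + 0)\{b} ⊢ —a→ v1
  v1 = (rec X. a.(X + X) + (0 + 0)\{b}) + (rec X. a.(X + X) + (0 + 0)\{b}) ⊢ —a→ v1
Trace ⟨b⟩ through P, begin at {u0}:
  step 1 (b): {u1}
  — P admits the full trace.
Trace ⟨b⟩ through Q, begin at {v0}:
  step 1 (b): ∅  — Q cannot continue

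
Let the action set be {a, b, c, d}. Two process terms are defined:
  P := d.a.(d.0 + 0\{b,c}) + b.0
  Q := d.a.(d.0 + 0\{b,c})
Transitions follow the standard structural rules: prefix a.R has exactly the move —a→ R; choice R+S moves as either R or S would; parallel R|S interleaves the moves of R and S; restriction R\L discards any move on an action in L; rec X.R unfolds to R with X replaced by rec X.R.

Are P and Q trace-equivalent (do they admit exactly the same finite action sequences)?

trace-distinct — witness ⟨b⟩

P's transition system — 4 states:
  m0 = d.a.(d.0 + 0\{b,c}) + b.0 has moves --b--▸ m1, --d--▸ m2
  m1 = 0 has moves ∅
  m2 = a.(d.0 + 0\{b,c}) has moves --a--▸ m3
  m3 = d.0 + 0\{b,c} has moves --d--▸ m1
Q's transition system — 4 states:
  n0 = d.a.(d.0 + 0\{b,c}) has moves --d--▸ n1
  n1 = a.(d.0 + 0\{b,c}) has moves --a--▸ n2
  n2 = d.0 + 0\{b,c} has moves --d--▸ n3
  n3 = 0 has moves ∅
Executing b from P (initial set {m0}):
  [1] b ⇒ {m1}
  — P admits the full trace.
Executing b from Q (initial set {n0}):
  [1] b ⇒ ∅  — Q cannot continue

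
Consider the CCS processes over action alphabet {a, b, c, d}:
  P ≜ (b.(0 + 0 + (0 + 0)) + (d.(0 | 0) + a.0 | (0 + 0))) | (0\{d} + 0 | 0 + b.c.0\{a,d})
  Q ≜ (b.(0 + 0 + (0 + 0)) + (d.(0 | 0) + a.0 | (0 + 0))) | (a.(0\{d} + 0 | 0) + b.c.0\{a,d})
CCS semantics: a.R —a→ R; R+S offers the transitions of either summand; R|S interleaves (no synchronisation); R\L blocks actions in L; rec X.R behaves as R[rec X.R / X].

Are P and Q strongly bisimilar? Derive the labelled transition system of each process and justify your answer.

P's transition system — 12 states:
  u0 = (b.(0 + 0 + (0 + 0)) + (d.(0 | 0) + a.0 | (0 + 0))) | (0\{d} + 0 | 0 + b.c.0\{a,d}) ⊢ ··a··> u1, ··b··> u2, ··b··> u3, ··d··> u4
  u1 = 0 | (0 + 0) | (0\{d} + 0 | 0 + b.c.0\{a,d}) ⊢ ··b··> u5
  u2 = (0 + 0 + (0 + 0)) | (0\{d} + 0 | 0 + b.c.0\{a,d}) ⊢ ··b··> u6
  u3 = (b.(0 + 0 + (0 + 0)) + (d.(0 | 0) + a.0 | (0 + 0))) | c.0\{a,d} ⊢ ··a··> u5, ··b··> u6, ··c··> u7, ··d··> u8
  u4 = 0 | 0 | (0\{d} + 0 | 0 + b.c.0\{a,d}) ⊢ ··b··> u8
  u5 = 0 | (0 + 0) | c.0\{a,d} ⊢ ··c··> u9
  u6 = (0 + 0 + (0 + 0)) | c.0\{a,d} ⊢ ··c··> u10
  u7 = (b.(0 + 0 + (0 + 0)) + (d.(0 | 0) + a.0 | (0 + 0))) | 0\{a,d} ⊢ ··a··> u9, ··b··> u10, ··d··> u11
  u8 = 0 | 0 | c.0\{a,d} ⊢ ··c··> u11
  u9 = 0 | (0 + 0) | 0\{a,d} ⊢ stopped
  u10 = (0 + 0 + (0 + 0)) | 0\{a,d} ⊢ stopped
  u11 = 0 | 0 | 0\{a,d} ⊢ stopped
Q's transition system — 16 states:
  v0 = (b.(0 + 0 + (0 + 0)) + (d.(0 | 0) + a.0 | (0 + 0))) | (a.(0\{d} + 0 | 0) + b.c.0\{a,d}) ⊢ ··a··> v1, ··a··> v2, ··b··> v3, ··b··> v4, ··d··> v5
  v1 = (b.(0 + 0 + (0 + 0)) + (d.(0 | 0) + a.0 | (0 + 0))) | (0\{d} + 0 | 0) ⊢ ··a··> v6, ··b··> v7, ··d··> v8
  v2 = 0 | (0 + 0) | (a.(0\{d} + 0 | 0) + b.c.0\{a,d}) ⊢ ··a··> v6, ··b··> v9
  v3 = (0 + 0 + (0 + 0)) | (a.(0\{d} + 0 | 0) + b.c.0\{a,d}) ⊢ ··a··> v7, ··b··> v10
  v4 = (b.(0 + 0 + (0 + 0)) + (d.(0 | 0) + a.0 | (0 + 0))) | c.0\{a,d} ⊢ ··a··> v9, ··b··> v10, ··c··> v11, ··d··> v12
  v5 = 0 | 0 | (a.(0\{d} + 0 | 0) + b.c.0\{a,d}) ⊢ ··a··> v8, ··b··> v12
  v6 = 0 | (0 + 0) | (0\{d} + 0 | 0) ⊢ stopped
  v7 = (0 + 0 + (0 + 0)) | (0\{d} + 0 | 0) ⊢ stopped
  v8 = 0 | 0 | (0\{d} + 0 | 0) ⊢ stopped
  v9 = 0 | (0 + 0) | c.0\{a,d} ⊢ ··c··> v13
  v10 = (0 + 0 + (0 + 0)) | c.0\{a,d} ⊢ ··c··> v14
  v11 = (b.(0 + 0 + (0 + 0)) + (d.(0 | 0) + a.0 | (0 + 0))) | 0\{a,d} ⊢ ··a··> v13, ··b··> v14, ··d··> v15
  v12 = 0 | 0 | c.0\{a,d} ⊢ ··c··> v15
  v13 = 0 | (0 + 0) | 0\{a,d} ⊢ stopped
  v14 = (0 + 0 + (0 + 0)) | 0\{a,d} ⊢ stopped
  v15 = 0 | 0 | 0\{a,d} ⊢ stopped
Bisimilarity quotient blocks:
  B0 = {u0}
  B1 = {u1, u2, u4}
  B2 = {u5, u6, u8, v10, v12, v9}
  B3 = {u10, u11, u9, v13, v14, v15, v6, v7, v8}
  B4 = {u3, v4}
  B5 = {u7, v1, v11}
  B6 = {v0}
  B7 = {v2, v3, v5}
u0 ∈ B0, v0 ∈ B6 → different blocks

NO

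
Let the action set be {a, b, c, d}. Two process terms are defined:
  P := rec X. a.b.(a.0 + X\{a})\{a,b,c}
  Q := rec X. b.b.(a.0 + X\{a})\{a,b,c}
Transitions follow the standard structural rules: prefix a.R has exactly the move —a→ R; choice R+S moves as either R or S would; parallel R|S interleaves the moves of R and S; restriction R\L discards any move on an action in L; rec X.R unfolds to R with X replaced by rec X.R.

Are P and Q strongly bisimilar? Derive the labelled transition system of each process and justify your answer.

LTS(P): 3 reachable states
  m0 = rec X. a.b.(a.0 + X\{a})\{a,b,c} ⊢ =a=> m1
  m1 = b.(a.0 + (rec X. a.b.(a.0 + X\{a})\{a,b,c})\{a})\{a,b,c} ⊢ =b=> m2
  m2 = (a.0 + (rec X. a.b.(a.0 + X\{a})\{a,b,c})\{a})\{a,b,c} ⊢ ·
LTS(Q): 3 reachable states
  n0 = rec X. b.b.(a.0 + X\{a})\{a,b,c} ⊢ =b=> n1
  n1 = b.(a.0 + (rec X. b.b.(a.0 + X\{a})\{a,b,c})\{a})\{a,b,c} ⊢ =b=> n2
  n2 = (a.0 + (rec X. b.b.(a.0 + X\{a})\{a,b,c})\{a})\{a,b,c} ⊢ ·
Coarsest stable partition (strong bisimilarity classes):
  B0 = {m0}
  B1 = {m1, n1}
  B2 = {m2, n2}
  B3 = {n0}
m0 ∈ B0, n0 ∈ B3 → different blocks

NO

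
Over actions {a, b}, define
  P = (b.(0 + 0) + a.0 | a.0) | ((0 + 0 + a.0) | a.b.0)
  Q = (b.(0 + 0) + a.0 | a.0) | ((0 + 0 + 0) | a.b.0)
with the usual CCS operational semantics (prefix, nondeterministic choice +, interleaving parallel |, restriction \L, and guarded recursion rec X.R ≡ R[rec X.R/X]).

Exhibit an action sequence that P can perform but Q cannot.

LTS(P): 30 reachable states
  s0 = (b.(0 + 0) + a.0 | a.0) | ((0 + 0 + a.0) | a.b.0) → -a-> s1, -a-> s2, -a-> s3, -a-> s4, -b-> s5
  s1 = (b.(0 + 0) + a.0 | a.0) | ((0 + 0 + a.0) | b.0) → -a-> s6, -a-> s7, -a-> s8, -b-> s10, -b-> s9
  s2 = (b.(0 + 0) + a.0 | a.0) | (0 | a.b.0) → -a-> s11, -a-> s12, -a-> s6, -b-> s13
  s3 = 0 | a.0 | ((0 + 0 + a.0) | a.b.0) → -a-> s11, -a-> s14, -a-> s7
  s4 = a.0 | 0 | ((0 + 0 + a.0) | a.b.0) → -a-> s12, -a-> s14, -a-> s8
  s5 = (0 + 0) | ((0 + 0 + a.0) | a.b.0) → -a-> s13, -a-> s9
  s6 = (b.(0 + 0) + a.0 | a.0) | (0 | b.0) → -a-> s15, -a-> s16, -b-> s17, -b-> s18
  s7 = 0 | a.0 | ((0 + 0 + a.0) | b.0) → -a-> s15, -a-> s19, -b-> s20
  s8 = a.0 | 0 | ((0 + 0 + a.0) | b.0) → -a-> s16, -a-> s19, -b-> s21
  s9 = (0 + 0) | ((0 + 0 + a.0) | b.0) → -a-> s17, -b-> s22
  s10 = (b.(0 + 0) + a.0 | a.0) | ((0 + 0 + a.0) | 0) → -a-> s18, -a-> s20, -a-> s21, -b-> s22
  s11 = 0 | a.0 | (0 | a.b.0) → -a-> s15, -a-> s23
  s12 = a.0 | 0 | (0 | a.b.0) → -a-> s16, -a-> s23
  s13 = (0 + 0) | (0 | a.b.0) → -a-> s17
  s14 = 0 | 0 | ((0 + 0 + a.0) | a.b.0) → -a-> s19, -a-> s23
  s15 = 0 | a.0 | (0 | b.0) → -a-> s24, -b-> s25
  s16 = a.0 | 0 | (0 | b.0) → -a-> s24, -b-> s26
  s17 = (0 + 0) | (0 | b.0) → -b-> s27
  s18 = (b.(0 + 0) + a.0 | a.0) | (0 | 0) → -a-> s25, -a-> s26, -b-> s27
  s19 = 0 | 0 | ((0 + 0 + a.0) | b.0) → -a-> s24, -b-> s28
  s20 = 0 | a.0 | ((0 + 0 + a.0) | 0) → -a-> s25, -a-> s28
  s21 = a.0 | 0 | ((0 + 0 + a.0) | 0) → -a-> s26, -a-> s28
  s22 = (0 + 0) | ((0 + 0 + a.0) | 0) → -a-> s27
  s23 = 0 | 0 | (0 | a.b.0) → -a-> s24
  s24 = 0 | 0 | (0 | b.0) → -b-> s29
  s25 = 0 | a.0 | (0 | 0) → -a-> s29
  s26 = a.0 | 0 | (0 | 0) → -a-> s29
  s27 = (0 + 0) | (0 | 0) → (no moves)
  s28 = 0 | 0 | ((0 + 0 + a.0) | 0) → -a-> s29
  s29 = 0 | 0 | (0 | 0) → (no moves)
LTS(Q): 15 reachable states
  t0 = (b.(0 + 0) + a.0 | a.0) | ((0 + 0 + 0) | a.b.0) → -a-> t1, -a-> t2, -a-> t3, -b-> t4
  t1 = (b.(0 + 0) + a.0 | a.0) | ((0 + 0 + 0) | b.0) → -a-> t5, -a-> t6, -b-> t7, -b-> t8
  t2 = 0 | a.0 | ((0 + 0 + 0) | a.b.0) → -a-> t5, -a-> t9
  t3 = a.0 | 0 | ((0 + 0 + 0) | a.b.0) → -a-> t6, -a-> t9
  t4 = (0 + 0) | ((0 + 0 + 0) | a.b.0) → -a-> t7
  t5 = 0 | a.0 | ((0 + 0 + 0) | b.0) → -a-> t10, -b-> t11
  t6 = a.0 | 0 | ((0 + 0 + 0) | b.0) → -a-> t10, -b-> t12
  t7 = (0 + 0) | ((0 + 0 + 0) | b.0) → -b-> t13
  t8 = (b.(0 + 0) + a.0 | a.0) | ((0 + 0 + 0) | 0) → -a-> t11, -a-> t12, -b-> t13
  t9 = 0 | 0 | ((0 + 0 + 0) | a.b.0) → -a-> t10
  t10 = 0 | 0 | ((0 + 0 + 0) | b.0) → -b-> t14
  t11 = 0 | a.0 | ((0 + 0 + 0) | 0) → -a-> t14
  t12 = a.0 | 0 | ((0 + 0 + 0) | 0) → -a-> t14
  t13 = (0 + 0) | ((0 + 0 + 0) | 0) → (no moves)
  t14 = 0 | 0 | ((0 + 0 + 0) | 0) → (no moves)
Executing baa from P (initial set {s0}):
  after b @ step 1: {s5}
  after a @ step 2: {s13, s9}
  after a @ step 3: {s17}
  ✓ P
Executing baa from Q (initial set {t0}):
  after b @ step 1: {t4}
  after a @ step 2: {t7}
  after a @ step 3: no successor for Q

baa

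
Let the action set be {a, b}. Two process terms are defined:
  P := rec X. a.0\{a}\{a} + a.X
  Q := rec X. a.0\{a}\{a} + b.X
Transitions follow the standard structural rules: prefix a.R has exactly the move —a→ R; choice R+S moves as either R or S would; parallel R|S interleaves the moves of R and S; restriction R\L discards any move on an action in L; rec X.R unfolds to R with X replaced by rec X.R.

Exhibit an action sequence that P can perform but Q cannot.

aa

Reachable graph of P (2 states):
  u0 = rec X. a.0\{a}\{a} + a.X :: =a=> u0, =a=> u1
  u1 = 0\{a}\{a} :: deadlocked
Reachable graph of Q (2 states):
  v0 = rec X. a.0\{a}\{a} + b.X :: =a=> v1, =b=> v0
  v1 = 0\{a}\{a} :: deadlocked
Trace ⟨aa⟩ through P, begin at {u0}:
  after a @ step 1: {u0, u1}
  after a @ step 2: {u0, u1}
  ✓ P
Trace ⟨aa⟩ through Q, begin at {v0}:
  after a @ step 1: {v1}
  after a @ step 2: ∅ (Q stuck)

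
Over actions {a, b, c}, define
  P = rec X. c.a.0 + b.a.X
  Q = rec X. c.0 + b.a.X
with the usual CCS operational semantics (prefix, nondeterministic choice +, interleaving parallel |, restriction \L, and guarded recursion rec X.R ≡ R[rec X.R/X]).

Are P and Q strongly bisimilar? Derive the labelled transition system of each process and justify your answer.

not bisimilar

P's transition system — 4 states:
  s0 = rec X. c.a.0 + b.a.X ⊢ —b→ s1, —c→ s2
  s1 = a.(rec X. c.a.0 + b.a.X) ⊢ —a→ s0
  s2 = a.0 ⊢ —a→ s3
  s3 = 0 ⊢ ∅
Q's transition system — 3 states:
  t0 = rec X. c.0 + b.a.X ⊢ —b→ t1, —c→ t2
  t1 = a.(rec X. c.0 + b.a.X) ⊢ —a→ t0
  t2 = 0 ⊢ ∅
Coarsest stable partition (strong bisimilarity classes):
  B0 = {s0}
  B1 = {s1}
  B2 = {s2}
  B3 = {s3, t2}
  B4 = {t0}
  B5 = {t1}
s0 ∈ B0, t0 ∈ B4 → different blocks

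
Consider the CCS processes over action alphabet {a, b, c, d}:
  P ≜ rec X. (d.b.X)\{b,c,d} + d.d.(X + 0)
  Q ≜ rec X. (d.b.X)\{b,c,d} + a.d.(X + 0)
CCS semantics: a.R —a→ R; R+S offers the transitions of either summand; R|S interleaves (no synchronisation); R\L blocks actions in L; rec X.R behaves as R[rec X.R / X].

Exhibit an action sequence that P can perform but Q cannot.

P's transition system — 3 states:
  u0 = rec X. (d.b.X)\{b,c,d} + d.d.(X + 0) :: ··d··> u1
  u1 = d.((rec X. (d.b.X)\{b,c,d} + d.d.(X + 0)) + 0) :: ··d··> u2
  u2 = (rec X. (d.b.X)\{b,c,d} + d.d.(X + 0)) + 0 :: ··d··> u1
Q's transition system — 3 states:
  v0 = rec X. (d.b.X)\{b,c,d} + a.d.(X + 0) :: ··a··> v1
  v1 = d.((rec X. (d.b.X)\{b,c,d} + a.d.(X + 0)) + 0) :: ··d··> v2
  v2 = (rec X. (d.b.X)\{b,c,d} + a.d.(X + 0)) + 0 :: ··a··> v1
Trace ⟨d⟩ through P, begin at {u0}:
  [1] d ⇒ {u1}
  ✓ P
Trace ⟨d⟩ through Q, begin at {v0}:
  [1] d ⇒ no successor for Q

d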